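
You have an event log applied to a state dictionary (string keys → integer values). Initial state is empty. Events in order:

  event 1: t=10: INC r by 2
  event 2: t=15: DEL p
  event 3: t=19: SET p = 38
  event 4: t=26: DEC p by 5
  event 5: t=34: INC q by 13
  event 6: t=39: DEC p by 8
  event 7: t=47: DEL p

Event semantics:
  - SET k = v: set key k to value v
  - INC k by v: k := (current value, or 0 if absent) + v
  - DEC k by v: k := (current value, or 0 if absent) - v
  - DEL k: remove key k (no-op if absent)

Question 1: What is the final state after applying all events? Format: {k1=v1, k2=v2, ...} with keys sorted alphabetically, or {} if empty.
  after event 1 (t=10: INC r by 2): {r=2}
  after event 2 (t=15: DEL p): {r=2}
  after event 3 (t=19: SET p = 38): {p=38, r=2}
  after event 4 (t=26: DEC p by 5): {p=33, r=2}
  after event 5 (t=34: INC q by 13): {p=33, q=13, r=2}
  after event 6 (t=39: DEC p by 8): {p=25, q=13, r=2}
  after event 7 (t=47: DEL p): {q=13, r=2}

Answer: {q=13, r=2}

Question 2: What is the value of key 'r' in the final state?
Track key 'r' through all 7 events:
  event 1 (t=10: INC r by 2): r (absent) -> 2
  event 2 (t=15: DEL p): r unchanged
  event 3 (t=19: SET p = 38): r unchanged
  event 4 (t=26: DEC p by 5): r unchanged
  event 5 (t=34: INC q by 13): r unchanged
  event 6 (t=39: DEC p by 8): r unchanged
  event 7 (t=47: DEL p): r unchanged
Final: r = 2

Answer: 2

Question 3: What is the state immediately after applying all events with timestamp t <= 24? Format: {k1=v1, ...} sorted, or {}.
Answer: {p=38, r=2}

Derivation:
Apply events with t <= 24 (3 events):
  after event 1 (t=10: INC r by 2): {r=2}
  after event 2 (t=15: DEL p): {r=2}
  after event 3 (t=19: SET p = 38): {p=38, r=2}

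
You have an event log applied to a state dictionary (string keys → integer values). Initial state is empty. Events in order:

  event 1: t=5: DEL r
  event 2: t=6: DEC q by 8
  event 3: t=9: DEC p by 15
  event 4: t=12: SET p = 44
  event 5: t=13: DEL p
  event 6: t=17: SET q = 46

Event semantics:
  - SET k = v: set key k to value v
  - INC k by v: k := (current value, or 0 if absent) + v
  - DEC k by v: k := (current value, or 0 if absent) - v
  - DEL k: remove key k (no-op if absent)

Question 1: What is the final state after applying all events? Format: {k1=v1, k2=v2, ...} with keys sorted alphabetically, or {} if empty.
  after event 1 (t=5: DEL r): {}
  after event 2 (t=6: DEC q by 8): {q=-8}
  after event 3 (t=9: DEC p by 15): {p=-15, q=-8}
  after event 4 (t=12: SET p = 44): {p=44, q=-8}
  after event 5 (t=13: DEL p): {q=-8}
  after event 6 (t=17: SET q = 46): {q=46}

Answer: {q=46}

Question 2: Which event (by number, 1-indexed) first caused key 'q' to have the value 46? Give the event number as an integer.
Answer: 6

Derivation:
Looking for first event where q becomes 46:
  event 2: q = -8
  event 3: q = -8
  event 4: q = -8
  event 5: q = -8
  event 6: q -8 -> 46  <-- first match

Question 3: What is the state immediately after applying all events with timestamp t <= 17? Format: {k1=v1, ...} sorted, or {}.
Answer: {q=46}

Derivation:
Apply events with t <= 17 (6 events):
  after event 1 (t=5: DEL r): {}
  after event 2 (t=6: DEC q by 8): {q=-8}
  after event 3 (t=9: DEC p by 15): {p=-15, q=-8}
  after event 4 (t=12: SET p = 44): {p=44, q=-8}
  after event 5 (t=13: DEL p): {q=-8}
  after event 6 (t=17: SET q = 46): {q=46}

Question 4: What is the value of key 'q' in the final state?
Answer: 46

Derivation:
Track key 'q' through all 6 events:
  event 1 (t=5: DEL r): q unchanged
  event 2 (t=6: DEC q by 8): q (absent) -> -8
  event 3 (t=9: DEC p by 15): q unchanged
  event 4 (t=12: SET p = 44): q unchanged
  event 5 (t=13: DEL p): q unchanged
  event 6 (t=17: SET q = 46): q -8 -> 46
Final: q = 46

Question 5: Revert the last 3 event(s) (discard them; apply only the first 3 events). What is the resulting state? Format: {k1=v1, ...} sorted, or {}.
Answer: {p=-15, q=-8}

Derivation:
Keep first 3 events (discard last 3):
  after event 1 (t=5: DEL r): {}
  after event 2 (t=6: DEC q by 8): {q=-8}
  after event 3 (t=9: DEC p by 15): {p=-15, q=-8}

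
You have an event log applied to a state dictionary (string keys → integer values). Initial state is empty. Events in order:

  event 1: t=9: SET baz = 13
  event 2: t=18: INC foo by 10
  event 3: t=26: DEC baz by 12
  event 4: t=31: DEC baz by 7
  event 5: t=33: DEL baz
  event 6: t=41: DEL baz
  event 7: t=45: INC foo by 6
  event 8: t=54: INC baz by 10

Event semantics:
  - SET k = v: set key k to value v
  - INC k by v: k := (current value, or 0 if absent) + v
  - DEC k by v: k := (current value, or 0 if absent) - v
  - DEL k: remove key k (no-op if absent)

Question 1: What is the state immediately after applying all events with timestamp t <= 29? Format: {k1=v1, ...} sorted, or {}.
Answer: {baz=1, foo=10}

Derivation:
Apply events with t <= 29 (3 events):
  after event 1 (t=9: SET baz = 13): {baz=13}
  after event 2 (t=18: INC foo by 10): {baz=13, foo=10}
  after event 3 (t=26: DEC baz by 12): {baz=1, foo=10}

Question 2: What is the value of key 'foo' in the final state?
Answer: 16

Derivation:
Track key 'foo' through all 8 events:
  event 1 (t=9: SET baz = 13): foo unchanged
  event 2 (t=18: INC foo by 10): foo (absent) -> 10
  event 3 (t=26: DEC baz by 12): foo unchanged
  event 4 (t=31: DEC baz by 7): foo unchanged
  event 5 (t=33: DEL baz): foo unchanged
  event 6 (t=41: DEL baz): foo unchanged
  event 7 (t=45: INC foo by 6): foo 10 -> 16
  event 8 (t=54: INC baz by 10): foo unchanged
Final: foo = 16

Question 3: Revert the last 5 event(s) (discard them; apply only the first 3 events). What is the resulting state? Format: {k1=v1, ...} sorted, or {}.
Answer: {baz=1, foo=10}

Derivation:
Keep first 3 events (discard last 5):
  after event 1 (t=9: SET baz = 13): {baz=13}
  after event 2 (t=18: INC foo by 10): {baz=13, foo=10}
  after event 3 (t=26: DEC baz by 12): {baz=1, foo=10}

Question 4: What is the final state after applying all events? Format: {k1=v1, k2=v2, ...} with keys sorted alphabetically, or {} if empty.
Answer: {baz=10, foo=16}

Derivation:
  after event 1 (t=9: SET baz = 13): {baz=13}
  after event 2 (t=18: INC foo by 10): {baz=13, foo=10}
  after event 3 (t=26: DEC baz by 12): {baz=1, foo=10}
  after event 4 (t=31: DEC baz by 7): {baz=-6, foo=10}
  after event 5 (t=33: DEL baz): {foo=10}
  after event 6 (t=41: DEL baz): {foo=10}
  after event 7 (t=45: INC foo by 6): {foo=16}
  after event 8 (t=54: INC baz by 10): {baz=10, foo=16}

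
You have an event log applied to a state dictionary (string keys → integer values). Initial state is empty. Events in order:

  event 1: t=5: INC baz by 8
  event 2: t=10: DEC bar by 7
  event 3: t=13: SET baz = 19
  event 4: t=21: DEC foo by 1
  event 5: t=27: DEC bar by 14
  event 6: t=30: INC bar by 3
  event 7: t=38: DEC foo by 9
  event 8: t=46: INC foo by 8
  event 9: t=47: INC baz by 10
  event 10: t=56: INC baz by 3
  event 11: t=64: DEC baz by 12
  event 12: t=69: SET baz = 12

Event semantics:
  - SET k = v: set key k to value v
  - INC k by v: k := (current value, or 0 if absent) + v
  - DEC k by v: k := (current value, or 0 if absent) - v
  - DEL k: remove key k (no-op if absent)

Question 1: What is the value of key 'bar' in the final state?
Answer: -18

Derivation:
Track key 'bar' through all 12 events:
  event 1 (t=5: INC baz by 8): bar unchanged
  event 2 (t=10: DEC bar by 7): bar (absent) -> -7
  event 3 (t=13: SET baz = 19): bar unchanged
  event 4 (t=21: DEC foo by 1): bar unchanged
  event 5 (t=27: DEC bar by 14): bar -7 -> -21
  event 6 (t=30: INC bar by 3): bar -21 -> -18
  event 7 (t=38: DEC foo by 9): bar unchanged
  event 8 (t=46: INC foo by 8): bar unchanged
  event 9 (t=47: INC baz by 10): bar unchanged
  event 10 (t=56: INC baz by 3): bar unchanged
  event 11 (t=64: DEC baz by 12): bar unchanged
  event 12 (t=69: SET baz = 12): bar unchanged
Final: bar = -18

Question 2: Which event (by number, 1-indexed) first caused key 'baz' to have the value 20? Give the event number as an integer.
Looking for first event where baz becomes 20:
  event 1: baz = 8
  event 2: baz = 8
  event 3: baz = 19
  event 4: baz = 19
  event 5: baz = 19
  event 6: baz = 19
  event 7: baz = 19
  event 8: baz = 19
  event 9: baz = 29
  event 10: baz = 32
  event 11: baz 32 -> 20  <-- first match

Answer: 11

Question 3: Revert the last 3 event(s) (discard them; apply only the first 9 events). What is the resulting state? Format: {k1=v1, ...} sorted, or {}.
Keep first 9 events (discard last 3):
  after event 1 (t=5: INC baz by 8): {baz=8}
  after event 2 (t=10: DEC bar by 7): {bar=-7, baz=8}
  after event 3 (t=13: SET baz = 19): {bar=-7, baz=19}
  after event 4 (t=21: DEC foo by 1): {bar=-7, baz=19, foo=-1}
  after event 5 (t=27: DEC bar by 14): {bar=-21, baz=19, foo=-1}
  after event 6 (t=30: INC bar by 3): {bar=-18, baz=19, foo=-1}
  after event 7 (t=38: DEC foo by 9): {bar=-18, baz=19, foo=-10}
  after event 8 (t=46: INC foo by 8): {bar=-18, baz=19, foo=-2}
  after event 9 (t=47: INC baz by 10): {bar=-18, baz=29, foo=-2}

Answer: {bar=-18, baz=29, foo=-2}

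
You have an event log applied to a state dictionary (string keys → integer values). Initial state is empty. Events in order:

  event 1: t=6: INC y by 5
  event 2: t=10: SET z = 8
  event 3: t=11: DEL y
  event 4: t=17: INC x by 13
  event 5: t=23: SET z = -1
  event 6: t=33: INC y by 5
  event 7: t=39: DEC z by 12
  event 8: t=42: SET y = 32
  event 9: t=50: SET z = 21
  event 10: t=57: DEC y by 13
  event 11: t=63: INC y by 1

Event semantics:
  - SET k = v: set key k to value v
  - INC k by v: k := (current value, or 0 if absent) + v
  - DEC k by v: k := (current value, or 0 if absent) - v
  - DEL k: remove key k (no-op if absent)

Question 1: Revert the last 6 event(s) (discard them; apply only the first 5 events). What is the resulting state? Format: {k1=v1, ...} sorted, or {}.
Keep first 5 events (discard last 6):
  after event 1 (t=6: INC y by 5): {y=5}
  after event 2 (t=10: SET z = 8): {y=5, z=8}
  after event 3 (t=11: DEL y): {z=8}
  after event 4 (t=17: INC x by 13): {x=13, z=8}
  after event 5 (t=23: SET z = -1): {x=13, z=-1}

Answer: {x=13, z=-1}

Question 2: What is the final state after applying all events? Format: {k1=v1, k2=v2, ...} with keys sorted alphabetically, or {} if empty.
  after event 1 (t=6: INC y by 5): {y=5}
  after event 2 (t=10: SET z = 8): {y=5, z=8}
  after event 3 (t=11: DEL y): {z=8}
  after event 4 (t=17: INC x by 13): {x=13, z=8}
  after event 5 (t=23: SET z = -1): {x=13, z=-1}
  after event 6 (t=33: INC y by 5): {x=13, y=5, z=-1}
  after event 7 (t=39: DEC z by 12): {x=13, y=5, z=-13}
  after event 8 (t=42: SET y = 32): {x=13, y=32, z=-13}
  after event 9 (t=50: SET z = 21): {x=13, y=32, z=21}
  after event 10 (t=57: DEC y by 13): {x=13, y=19, z=21}
  after event 11 (t=63: INC y by 1): {x=13, y=20, z=21}

Answer: {x=13, y=20, z=21}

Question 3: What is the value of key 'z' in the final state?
Track key 'z' through all 11 events:
  event 1 (t=6: INC y by 5): z unchanged
  event 2 (t=10: SET z = 8): z (absent) -> 8
  event 3 (t=11: DEL y): z unchanged
  event 4 (t=17: INC x by 13): z unchanged
  event 5 (t=23: SET z = -1): z 8 -> -1
  event 6 (t=33: INC y by 5): z unchanged
  event 7 (t=39: DEC z by 12): z -1 -> -13
  event 8 (t=42: SET y = 32): z unchanged
  event 9 (t=50: SET z = 21): z -13 -> 21
  event 10 (t=57: DEC y by 13): z unchanged
  event 11 (t=63: INC y by 1): z unchanged
Final: z = 21

Answer: 21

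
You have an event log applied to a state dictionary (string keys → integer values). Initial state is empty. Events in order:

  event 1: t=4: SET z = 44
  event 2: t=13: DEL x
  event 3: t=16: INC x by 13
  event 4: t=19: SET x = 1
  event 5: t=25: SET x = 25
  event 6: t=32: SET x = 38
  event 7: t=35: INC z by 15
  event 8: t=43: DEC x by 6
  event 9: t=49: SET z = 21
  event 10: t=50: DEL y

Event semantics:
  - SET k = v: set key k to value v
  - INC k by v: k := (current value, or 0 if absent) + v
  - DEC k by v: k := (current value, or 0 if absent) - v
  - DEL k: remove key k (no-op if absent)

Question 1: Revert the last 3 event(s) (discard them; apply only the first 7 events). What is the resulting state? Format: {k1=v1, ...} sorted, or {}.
Keep first 7 events (discard last 3):
  after event 1 (t=4: SET z = 44): {z=44}
  after event 2 (t=13: DEL x): {z=44}
  after event 3 (t=16: INC x by 13): {x=13, z=44}
  after event 4 (t=19: SET x = 1): {x=1, z=44}
  after event 5 (t=25: SET x = 25): {x=25, z=44}
  after event 6 (t=32: SET x = 38): {x=38, z=44}
  after event 7 (t=35: INC z by 15): {x=38, z=59}

Answer: {x=38, z=59}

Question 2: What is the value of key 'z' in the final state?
Track key 'z' through all 10 events:
  event 1 (t=4: SET z = 44): z (absent) -> 44
  event 2 (t=13: DEL x): z unchanged
  event 3 (t=16: INC x by 13): z unchanged
  event 4 (t=19: SET x = 1): z unchanged
  event 5 (t=25: SET x = 25): z unchanged
  event 6 (t=32: SET x = 38): z unchanged
  event 7 (t=35: INC z by 15): z 44 -> 59
  event 8 (t=43: DEC x by 6): z unchanged
  event 9 (t=49: SET z = 21): z 59 -> 21
  event 10 (t=50: DEL y): z unchanged
Final: z = 21

Answer: 21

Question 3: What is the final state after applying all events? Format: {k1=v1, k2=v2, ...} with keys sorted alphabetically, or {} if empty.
  after event 1 (t=4: SET z = 44): {z=44}
  after event 2 (t=13: DEL x): {z=44}
  after event 3 (t=16: INC x by 13): {x=13, z=44}
  after event 4 (t=19: SET x = 1): {x=1, z=44}
  after event 5 (t=25: SET x = 25): {x=25, z=44}
  after event 6 (t=32: SET x = 38): {x=38, z=44}
  after event 7 (t=35: INC z by 15): {x=38, z=59}
  after event 8 (t=43: DEC x by 6): {x=32, z=59}
  after event 9 (t=49: SET z = 21): {x=32, z=21}
  after event 10 (t=50: DEL y): {x=32, z=21}

Answer: {x=32, z=21}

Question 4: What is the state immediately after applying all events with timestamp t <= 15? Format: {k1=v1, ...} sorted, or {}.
Apply events with t <= 15 (2 events):
  after event 1 (t=4: SET z = 44): {z=44}
  after event 2 (t=13: DEL x): {z=44}

Answer: {z=44}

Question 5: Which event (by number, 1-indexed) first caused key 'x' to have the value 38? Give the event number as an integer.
Answer: 6

Derivation:
Looking for first event where x becomes 38:
  event 3: x = 13
  event 4: x = 1
  event 5: x = 25
  event 6: x 25 -> 38  <-- first match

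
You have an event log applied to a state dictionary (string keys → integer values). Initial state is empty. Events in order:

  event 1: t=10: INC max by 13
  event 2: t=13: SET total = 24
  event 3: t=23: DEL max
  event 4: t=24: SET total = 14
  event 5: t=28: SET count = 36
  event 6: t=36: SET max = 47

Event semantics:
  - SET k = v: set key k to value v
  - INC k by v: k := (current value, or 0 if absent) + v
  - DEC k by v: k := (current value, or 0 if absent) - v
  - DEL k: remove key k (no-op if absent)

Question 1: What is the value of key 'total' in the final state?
Track key 'total' through all 6 events:
  event 1 (t=10: INC max by 13): total unchanged
  event 2 (t=13: SET total = 24): total (absent) -> 24
  event 3 (t=23: DEL max): total unchanged
  event 4 (t=24: SET total = 14): total 24 -> 14
  event 5 (t=28: SET count = 36): total unchanged
  event 6 (t=36: SET max = 47): total unchanged
Final: total = 14

Answer: 14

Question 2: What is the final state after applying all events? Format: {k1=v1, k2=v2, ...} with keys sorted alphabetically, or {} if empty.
  after event 1 (t=10: INC max by 13): {max=13}
  after event 2 (t=13: SET total = 24): {max=13, total=24}
  after event 3 (t=23: DEL max): {total=24}
  after event 4 (t=24: SET total = 14): {total=14}
  after event 5 (t=28: SET count = 36): {count=36, total=14}
  after event 6 (t=36: SET max = 47): {count=36, max=47, total=14}

Answer: {count=36, max=47, total=14}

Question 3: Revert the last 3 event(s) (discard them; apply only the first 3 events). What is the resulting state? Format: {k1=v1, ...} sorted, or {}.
Answer: {total=24}

Derivation:
Keep first 3 events (discard last 3):
  after event 1 (t=10: INC max by 13): {max=13}
  after event 2 (t=13: SET total = 24): {max=13, total=24}
  after event 3 (t=23: DEL max): {total=24}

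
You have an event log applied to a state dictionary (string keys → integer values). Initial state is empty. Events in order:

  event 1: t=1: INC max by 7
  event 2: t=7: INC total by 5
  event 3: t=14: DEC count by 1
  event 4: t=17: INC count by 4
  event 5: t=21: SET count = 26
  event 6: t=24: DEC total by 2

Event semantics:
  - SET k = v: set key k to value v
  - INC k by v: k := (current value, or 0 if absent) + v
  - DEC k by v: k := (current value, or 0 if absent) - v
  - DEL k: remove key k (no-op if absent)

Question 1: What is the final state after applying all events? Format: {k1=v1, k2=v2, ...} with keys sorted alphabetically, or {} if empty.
  after event 1 (t=1: INC max by 7): {max=7}
  after event 2 (t=7: INC total by 5): {max=7, total=5}
  after event 3 (t=14: DEC count by 1): {count=-1, max=7, total=5}
  after event 4 (t=17: INC count by 4): {count=3, max=7, total=5}
  after event 5 (t=21: SET count = 26): {count=26, max=7, total=5}
  after event 6 (t=24: DEC total by 2): {count=26, max=7, total=3}

Answer: {count=26, max=7, total=3}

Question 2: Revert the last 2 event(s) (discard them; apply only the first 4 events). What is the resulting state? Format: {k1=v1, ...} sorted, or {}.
Keep first 4 events (discard last 2):
  after event 1 (t=1: INC max by 7): {max=7}
  after event 2 (t=7: INC total by 5): {max=7, total=5}
  after event 3 (t=14: DEC count by 1): {count=-1, max=7, total=5}
  after event 4 (t=17: INC count by 4): {count=3, max=7, total=5}

Answer: {count=3, max=7, total=5}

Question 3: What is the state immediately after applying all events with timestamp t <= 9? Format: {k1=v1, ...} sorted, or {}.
Answer: {max=7, total=5}

Derivation:
Apply events with t <= 9 (2 events):
  after event 1 (t=1: INC max by 7): {max=7}
  after event 2 (t=7: INC total by 5): {max=7, total=5}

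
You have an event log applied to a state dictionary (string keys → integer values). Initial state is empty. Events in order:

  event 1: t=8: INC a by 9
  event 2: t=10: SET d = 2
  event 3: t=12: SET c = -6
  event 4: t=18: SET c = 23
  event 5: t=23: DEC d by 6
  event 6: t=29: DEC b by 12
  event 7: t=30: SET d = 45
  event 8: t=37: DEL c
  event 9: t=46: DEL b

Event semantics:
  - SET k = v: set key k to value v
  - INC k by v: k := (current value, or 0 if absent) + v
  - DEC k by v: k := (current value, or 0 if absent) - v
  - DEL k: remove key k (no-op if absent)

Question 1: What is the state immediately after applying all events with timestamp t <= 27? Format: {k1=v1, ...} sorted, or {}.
Answer: {a=9, c=23, d=-4}

Derivation:
Apply events with t <= 27 (5 events):
  after event 1 (t=8: INC a by 9): {a=9}
  after event 2 (t=10: SET d = 2): {a=9, d=2}
  after event 3 (t=12: SET c = -6): {a=9, c=-6, d=2}
  after event 4 (t=18: SET c = 23): {a=9, c=23, d=2}
  after event 5 (t=23: DEC d by 6): {a=9, c=23, d=-4}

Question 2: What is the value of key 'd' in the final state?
Answer: 45

Derivation:
Track key 'd' through all 9 events:
  event 1 (t=8: INC a by 9): d unchanged
  event 2 (t=10: SET d = 2): d (absent) -> 2
  event 3 (t=12: SET c = -6): d unchanged
  event 4 (t=18: SET c = 23): d unchanged
  event 5 (t=23: DEC d by 6): d 2 -> -4
  event 6 (t=29: DEC b by 12): d unchanged
  event 7 (t=30: SET d = 45): d -4 -> 45
  event 8 (t=37: DEL c): d unchanged
  event 9 (t=46: DEL b): d unchanged
Final: d = 45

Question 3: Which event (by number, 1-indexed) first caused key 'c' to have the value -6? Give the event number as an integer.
Answer: 3

Derivation:
Looking for first event where c becomes -6:
  event 3: c (absent) -> -6  <-- first match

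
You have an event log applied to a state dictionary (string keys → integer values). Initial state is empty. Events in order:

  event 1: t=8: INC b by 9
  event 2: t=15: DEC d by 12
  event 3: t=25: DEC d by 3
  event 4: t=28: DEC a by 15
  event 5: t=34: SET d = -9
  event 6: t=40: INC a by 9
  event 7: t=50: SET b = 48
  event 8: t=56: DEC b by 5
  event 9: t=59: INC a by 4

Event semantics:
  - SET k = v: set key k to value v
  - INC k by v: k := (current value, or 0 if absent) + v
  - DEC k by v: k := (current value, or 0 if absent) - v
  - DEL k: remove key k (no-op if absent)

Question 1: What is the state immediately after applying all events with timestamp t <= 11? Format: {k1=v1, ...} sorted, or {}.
Apply events with t <= 11 (1 events):
  after event 1 (t=8: INC b by 9): {b=9}

Answer: {b=9}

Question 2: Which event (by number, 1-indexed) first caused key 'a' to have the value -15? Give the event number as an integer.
Looking for first event where a becomes -15:
  event 4: a (absent) -> -15  <-- first match

Answer: 4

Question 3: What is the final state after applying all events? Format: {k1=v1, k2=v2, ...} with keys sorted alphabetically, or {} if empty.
  after event 1 (t=8: INC b by 9): {b=9}
  after event 2 (t=15: DEC d by 12): {b=9, d=-12}
  after event 3 (t=25: DEC d by 3): {b=9, d=-15}
  after event 4 (t=28: DEC a by 15): {a=-15, b=9, d=-15}
  after event 5 (t=34: SET d = -9): {a=-15, b=9, d=-9}
  after event 6 (t=40: INC a by 9): {a=-6, b=9, d=-9}
  after event 7 (t=50: SET b = 48): {a=-6, b=48, d=-9}
  after event 8 (t=56: DEC b by 5): {a=-6, b=43, d=-9}
  after event 9 (t=59: INC a by 4): {a=-2, b=43, d=-9}

Answer: {a=-2, b=43, d=-9}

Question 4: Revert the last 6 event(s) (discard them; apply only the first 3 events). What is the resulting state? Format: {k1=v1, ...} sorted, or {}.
Answer: {b=9, d=-15}

Derivation:
Keep first 3 events (discard last 6):
  after event 1 (t=8: INC b by 9): {b=9}
  after event 2 (t=15: DEC d by 12): {b=9, d=-12}
  after event 3 (t=25: DEC d by 3): {b=9, d=-15}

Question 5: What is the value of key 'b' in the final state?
Answer: 43

Derivation:
Track key 'b' through all 9 events:
  event 1 (t=8: INC b by 9): b (absent) -> 9
  event 2 (t=15: DEC d by 12): b unchanged
  event 3 (t=25: DEC d by 3): b unchanged
  event 4 (t=28: DEC a by 15): b unchanged
  event 5 (t=34: SET d = -9): b unchanged
  event 6 (t=40: INC a by 9): b unchanged
  event 7 (t=50: SET b = 48): b 9 -> 48
  event 8 (t=56: DEC b by 5): b 48 -> 43
  event 9 (t=59: INC a by 4): b unchanged
Final: b = 43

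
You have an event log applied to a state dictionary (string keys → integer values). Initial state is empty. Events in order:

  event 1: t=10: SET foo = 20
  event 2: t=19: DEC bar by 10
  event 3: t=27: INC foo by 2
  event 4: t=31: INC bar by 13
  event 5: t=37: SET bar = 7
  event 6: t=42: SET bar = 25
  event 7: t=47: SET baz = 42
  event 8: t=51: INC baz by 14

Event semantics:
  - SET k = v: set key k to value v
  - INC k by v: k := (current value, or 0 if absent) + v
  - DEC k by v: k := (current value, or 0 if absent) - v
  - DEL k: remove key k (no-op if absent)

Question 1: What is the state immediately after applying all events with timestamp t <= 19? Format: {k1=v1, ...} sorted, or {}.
Apply events with t <= 19 (2 events):
  after event 1 (t=10: SET foo = 20): {foo=20}
  after event 2 (t=19: DEC bar by 10): {bar=-10, foo=20}

Answer: {bar=-10, foo=20}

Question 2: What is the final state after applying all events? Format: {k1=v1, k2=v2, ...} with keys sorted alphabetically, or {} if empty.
  after event 1 (t=10: SET foo = 20): {foo=20}
  after event 2 (t=19: DEC bar by 10): {bar=-10, foo=20}
  after event 3 (t=27: INC foo by 2): {bar=-10, foo=22}
  after event 4 (t=31: INC bar by 13): {bar=3, foo=22}
  after event 5 (t=37: SET bar = 7): {bar=7, foo=22}
  after event 6 (t=42: SET bar = 25): {bar=25, foo=22}
  after event 7 (t=47: SET baz = 42): {bar=25, baz=42, foo=22}
  after event 8 (t=51: INC baz by 14): {bar=25, baz=56, foo=22}

Answer: {bar=25, baz=56, foo=22}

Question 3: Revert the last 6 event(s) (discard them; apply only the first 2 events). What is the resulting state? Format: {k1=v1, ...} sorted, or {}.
Answer: {bar=-10, foo=20}

Derivation:
Keep first 2 events (discard last 6):
  after event 1 (t=10: SET foo = 20): {foo=20}
  after event 2 (t=19: DEC bar by 10): {bar=-10, foo=20}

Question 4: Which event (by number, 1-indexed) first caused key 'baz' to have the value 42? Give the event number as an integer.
Answer: 7

Derivation:
Looking for first event where baz becomes 42:
  event 7: baz (absent) -> 42  <-- first match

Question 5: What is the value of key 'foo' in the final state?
Track key 'foo' through all 8 events:
  event 1 (t=10: SET foo = 20): foo (absent) -> 20
  event 2 (t=19: DEC bar by 10): foo unchanged
  event 3 (t=27: INC foo by 2): foo 20 -> 22
  event 4 (t=31: INC bar by 13): foo unchanged
  event 5 (t=37: SET bar = 7): foo unchanged
  event 6 (t=42: SET bar = 25): foo unchanged
  event 7 (t=47: SET baz = 42): foo unchanged
  event 8 (t=51: INC baz by 14): foo unchanged
Final: foo = 22

Answer: 22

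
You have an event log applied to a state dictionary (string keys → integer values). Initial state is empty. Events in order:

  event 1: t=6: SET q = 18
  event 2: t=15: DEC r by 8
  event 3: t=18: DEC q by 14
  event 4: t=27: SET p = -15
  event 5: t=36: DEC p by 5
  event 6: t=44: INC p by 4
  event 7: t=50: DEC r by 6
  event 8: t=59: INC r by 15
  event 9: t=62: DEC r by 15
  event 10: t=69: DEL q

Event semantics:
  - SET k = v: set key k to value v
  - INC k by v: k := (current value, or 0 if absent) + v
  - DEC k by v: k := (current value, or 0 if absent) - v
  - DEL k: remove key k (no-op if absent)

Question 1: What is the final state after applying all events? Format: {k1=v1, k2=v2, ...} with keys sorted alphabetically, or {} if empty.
  after event 1 (t=6: SET q = 18): {q=18}
  after event 2 (t=15: DEC r by 8): {q=18, r=-8}
  after event 3 (t=18: DEC q by 14): {q=4, r=-8}
  after event 4 (t=27: SET p = -15): {p=-15, q=4, r=-8}
  after event 5 (t=36: DEC p by 5): {p=-20, q=4, r=-8}
  after event 6 (t=44: INC p by 4): {p=-16, q=4, r=-8}
  after event 7 (t=50: DEC r by 6): {p=-16, q=4, r=-14}
  after event 8 (t=59: INC r by 15): {p=-16, q=4, r=1}
  after event 9 (t=62: DEC r by 15): {p=-16, q=4, r=-14}
  after event 10 (t=69: DEL q): {p=-16, r=-14}

Answer: {p=-16, r=-14}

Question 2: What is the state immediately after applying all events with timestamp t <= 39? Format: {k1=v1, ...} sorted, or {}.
Apply events with t <= 39 (5 events):
  after event 1 (t=6: SET q = 18): {q=18}
  after event 2 (t=15: DEC r by 8): {q=18, r=-8}
  after event 3 (t=18: DEC q by 14): {q=4, r=-8}
  after event 4 (t=27: SET p = -15): {p=-15, q=4, r=-8}
  after event 5 (t=36: DEC p by 5): {p=-20, q=4, r=-8}

Answer: {p=-20, q=4, r=-8}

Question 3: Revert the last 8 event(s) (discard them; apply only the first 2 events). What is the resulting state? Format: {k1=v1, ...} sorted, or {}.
Keep first 2 events (discard last 8):
  after event 1 (t=6: SET q = 18): {q=18}
  after event 2 (t=15: DEC r by 8): {q=18, r=-8}

Answer: {q=18, r=-8}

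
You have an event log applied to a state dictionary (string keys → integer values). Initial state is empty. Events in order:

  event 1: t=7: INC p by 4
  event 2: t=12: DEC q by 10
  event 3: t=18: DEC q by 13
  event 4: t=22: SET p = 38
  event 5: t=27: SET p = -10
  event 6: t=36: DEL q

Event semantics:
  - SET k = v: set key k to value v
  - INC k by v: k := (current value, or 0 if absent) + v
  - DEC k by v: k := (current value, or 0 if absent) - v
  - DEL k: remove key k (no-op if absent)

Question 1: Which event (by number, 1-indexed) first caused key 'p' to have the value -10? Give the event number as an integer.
Answer: 5

Derivation:
Looking for first event where p becomes -10:
  event 1: p = 4
  event 2: p = 4
  event 3: p = 4
  event 4: p = 38
  event 5: p 38 -> -10  <-- first match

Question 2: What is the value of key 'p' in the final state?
Track key 'p' through all 6 events:
  event 1 (t=7: INC p by 4): p (absent) -> 4
  event 2 (t=12: DEC q by 10): p unchanged
  event 3 (t=18: DEC q by 13): p unchanged
  event 4 (t=22: SET p = 38): p 4 -> 38
  event 5 (t=27: SET p = -10): p 38 -> -10
  event 6 (t=36: DEL q): p unchanged
Final: p = -10

Answer: -10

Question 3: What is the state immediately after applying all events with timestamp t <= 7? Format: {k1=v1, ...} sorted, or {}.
Apply events with t <= 7 (1 events):
  after event 1 (t=7: INC p by 4): {p=4}

Answer: {p=4}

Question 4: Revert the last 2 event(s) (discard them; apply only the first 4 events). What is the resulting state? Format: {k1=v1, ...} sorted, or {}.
Keep first 4 events (discard last 2):
  after event 1 (t=7: INC p by 4): {p=4}
  after event 2 (t=12: DEC q by 10): {p=4, q=-10}
  after event 3 (t=18: DEC q by 13): {p=4, q=-23}
  after event 4 (t=22: SET p = 38): {p=38, q=-23}

Answer: {p=38, q=-23}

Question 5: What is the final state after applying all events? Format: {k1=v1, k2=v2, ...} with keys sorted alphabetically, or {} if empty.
  after event 1 (t=7: INC p by 4): {p=4}
  after event 2 (t=12: DEC q by 10): {p=4, q=-10}
  after event 3 (t=18: DEC q by 13): {p=4, q=-23}
  after event 4 (t=22: SET p = 38): {p=38, q=-23}
  after event 5 (t=27: SET p = -10): {p=-10, q=-23}
  after event 6 (t=36: DEL q): {p=-10}

Answer: {p=-10}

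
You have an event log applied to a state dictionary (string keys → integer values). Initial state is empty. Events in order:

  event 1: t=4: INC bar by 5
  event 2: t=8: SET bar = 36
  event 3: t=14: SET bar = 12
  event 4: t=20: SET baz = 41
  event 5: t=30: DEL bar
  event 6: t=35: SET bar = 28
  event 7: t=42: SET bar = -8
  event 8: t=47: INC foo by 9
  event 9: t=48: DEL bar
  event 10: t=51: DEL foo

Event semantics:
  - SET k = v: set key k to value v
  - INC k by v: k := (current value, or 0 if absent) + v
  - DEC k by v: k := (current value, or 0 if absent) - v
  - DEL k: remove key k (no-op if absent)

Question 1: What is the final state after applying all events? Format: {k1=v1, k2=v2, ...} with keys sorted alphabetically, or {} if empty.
  after event 1 (t=4: INC bar by 5): {bar=5}
  after event 2 (t=8: SET bar = 36): {bar=36}
  after event 3 (t=14: SET bar = 12): {bar=12}
  after event 4 (t=20: SET baz = 41): {bar=12, baz=41}
  after event 5 (t=30: DEL bar): {baz=41}
  after event 6 (t=35: SET bar = 28): {bar=28, baz=41}
  after event 7 (t=42: SET bar = -8): {bar=-8, baz=41}
  after event 8 (t=47: INC foo by 9): {bar=-8, baz=41, foo=9}
  after event 9 (t=48: DEL bar): {baz=41, foo=9}
  after event 10 (t=51: DEL foo): {baz=41}

Answer: {baz=41}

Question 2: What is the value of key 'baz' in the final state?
Answer: 41

Derivation:
Track key 'baz' through all 10 events:
  event 1 (t=4: INC bar by 5): baz unchanged
  event 2 (t=8: SET bar = 36): baz unchanged
  event 3 (t=14: SET bar = 12): baz unchanged
  event 4 (t=20: SET baz = 41): baz (absent) -> 41
  event 5 (t=30: DEL bar): baz unchanged
  event 6 (t=35: SET bar = 28): baz unchanged
  event 7 (t=42: SET bar = -8): baz unchanged
  event 8 (t=47: INC foo by 9): baz unchanged
  event 9 (t=48: DEL bar): baz unchanged
  event 10 (t=51: DEL foo): baz unchanged
Final: baz = 41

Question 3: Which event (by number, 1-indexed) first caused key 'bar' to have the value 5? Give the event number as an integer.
Answer: 1

Derivation:
Looking for first event where bar becomes 5:
  event 1: bar (absent) -> 5  <-- first match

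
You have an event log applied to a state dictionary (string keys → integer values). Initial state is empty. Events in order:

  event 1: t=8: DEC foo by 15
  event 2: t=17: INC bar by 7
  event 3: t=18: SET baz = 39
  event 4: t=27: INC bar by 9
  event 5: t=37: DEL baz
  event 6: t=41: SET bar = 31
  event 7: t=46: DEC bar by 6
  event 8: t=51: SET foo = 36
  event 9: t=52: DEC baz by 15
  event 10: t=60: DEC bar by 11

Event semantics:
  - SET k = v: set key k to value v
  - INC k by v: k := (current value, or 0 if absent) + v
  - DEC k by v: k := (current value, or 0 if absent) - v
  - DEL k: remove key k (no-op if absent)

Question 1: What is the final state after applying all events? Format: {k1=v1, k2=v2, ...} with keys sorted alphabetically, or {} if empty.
  after event 1 (t=8: DEC foo by 15): {foo=-15}
  after event 2 (t=17: INC bar by 7): {bar=7, foo=-15}
  after event 3 (t=18: SET baz = 39): {bar=7, baz=39, foo=-15}
  after event 4 (t=27: INC bar by 9): {bar=16, baz=39, foo=-15}
  after event 5 (t=37: DEL baz): {bar=16, foo=-15}
  after event 6 (t=41: SET bar = 31): {bar=31, foo=-15}
  after event 7 (t=46: DEC bar by 6): {bar=25, foo=-15}
  after event 8 (t=51: SET foo = 36): {bar=25, foo=36}
  after event 9 (t=52: DEC baz by 15): {bar=25, baz=-15, foo=36}
  after event 10 (t=60: DEC bar by 11): {bar=14, baz=-15, foo=36}

Answer: {bar=14, baz=-15, foo=36}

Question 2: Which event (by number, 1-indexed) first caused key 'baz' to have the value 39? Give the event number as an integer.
Looking for first event where baz becomes 39:
  event 3: baz (absent) -> 39  <-- first match

Answer: 3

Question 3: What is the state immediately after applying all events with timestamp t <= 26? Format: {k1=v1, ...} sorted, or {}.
Apply events with t <= 26 (3 events):
  after event 1 (t=8: DEC foo by 15): {foo=-15}
  after event 2 (t=17: INC bar by 7): {bar=7, foo=-15}
  after event 3 (t=18: SET baz = 39): {bar=7, baz=39, foo=-15}

Answer: {bar=7, baz=39, foo=-15}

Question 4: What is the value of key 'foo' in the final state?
Track key 'foo' through all 10 events:
  event 1 (t=8: DEC foo by 15): foo (absent) -> -15
  event 2 (t=17: INC bar by 7): foo unchanged
  event 3 (t=18: SET baz = 39): foo unchanged
  event 4 (t=27: INC bar by 9): foo unchanged
  event 5 (t=37: DEL baz): foo unchanged
  event 6 (t=41: SET bar = 31): foo unchanged
  event 7 (t=46: DEC bar by 6): foo unchanged
  event 8 (t=51: SET foo = 36): foo -15 -> 36
  event 9 (t=52: DEC baz by 15): foo unchanged
  event 10 (t=60: DEC bar by 11): foo unchanged
Final: foo = 36

Answer: 36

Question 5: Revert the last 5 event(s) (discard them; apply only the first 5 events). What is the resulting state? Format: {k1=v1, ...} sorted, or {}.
Answer: {bar=16, foo=-15}

Derivation:
Keep first 5 events (discard last 5):
  after event 1 (t=8: DEC foo by 15): {foo=-15}
  after event 2 (t=17: INC bar by 7): {bar=7, foo=-15}
  after event 3 (t=18: SET baz = 39): {bar=7, baz=39, foo=-15}
  after event 4 (t=27: INC bar by 9): {bar=16, baz=39, foo=-15}
  after event 5 (t=37: DEL baz): {bar=16, foo=-15}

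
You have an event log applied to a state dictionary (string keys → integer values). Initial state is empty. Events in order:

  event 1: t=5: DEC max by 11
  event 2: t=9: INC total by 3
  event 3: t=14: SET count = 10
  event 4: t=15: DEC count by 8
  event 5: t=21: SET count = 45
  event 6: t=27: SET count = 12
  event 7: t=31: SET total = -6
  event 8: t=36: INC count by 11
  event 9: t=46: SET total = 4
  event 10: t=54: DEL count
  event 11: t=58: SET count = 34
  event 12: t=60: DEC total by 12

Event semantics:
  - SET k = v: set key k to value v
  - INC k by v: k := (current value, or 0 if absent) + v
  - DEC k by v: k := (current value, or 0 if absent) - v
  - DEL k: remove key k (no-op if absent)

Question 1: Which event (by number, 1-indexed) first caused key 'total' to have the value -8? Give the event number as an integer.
Answer: 12

Derivation:
Looking for first event where total becomes -8:
  event 2: total = 3
  event 3: total = 3
  event 4: total = 3
  event 5: total = 3
  event 6: total = 3
  event 7: total = -6
  event 8: total = -6
  event 9: total = 4
  event 10: total = 4
  event 11: total = 4
  event 12: total 4 -> -8  <-- first match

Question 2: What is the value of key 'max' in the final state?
Answer: -11

Derivation:
Track key 'max' through all 12 events:
  event 1 (t=5: DEC max by 11): max (absent) -> -11
  event 2 (t=9: INC total by 3): max unchanged
  event 3 (t=14: SET count = 10): max unchanged
  event 4 (t=15: DEC count by 8): max unchanged
  event 5 (t=21: SET count = 45): max unchanged
  event 6 (t=27: SET count = 12): max unchanged
  event 7 (t=31: SET total = -6): max unchanged
  event 8 (t=36: INC count by 11): max unchanged
  event 9 (t=46: SET total = 4): max unchanged
  event 10 (t=54: DEL count): max unchanged
  event 11 (t=58: SET count = 34): max unchanged
  event 12 (t=60: DEC total by 12): max unchanged
Final: max = -11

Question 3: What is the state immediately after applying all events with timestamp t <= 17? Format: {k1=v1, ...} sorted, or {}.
Answer: {count=2, max=-11, total=3}

Derivation:
Apply events with t <= 17 (4 events):
  after event 1 (t=5: DEC max by 11): {max=-11}
  after event 2 (t=9: INC total by 3): {max=-11, total=3}
  after event 3 (t=14: SET count = 10): {count=10, max=-11, total=3}
  after event 4 (t=15: DEC count by 8): {count=2, max=-11, total=3}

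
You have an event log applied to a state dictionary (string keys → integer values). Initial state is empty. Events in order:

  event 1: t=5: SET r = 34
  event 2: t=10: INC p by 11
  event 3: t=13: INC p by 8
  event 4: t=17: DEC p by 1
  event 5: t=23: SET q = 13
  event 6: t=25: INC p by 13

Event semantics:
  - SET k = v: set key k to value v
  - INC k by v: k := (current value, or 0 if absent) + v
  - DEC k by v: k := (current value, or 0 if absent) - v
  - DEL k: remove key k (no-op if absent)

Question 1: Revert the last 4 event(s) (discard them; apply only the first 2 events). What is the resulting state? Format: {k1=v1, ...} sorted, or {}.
Keep first 2 events (discard last 4):
  after event 1 (t=5: SET r = 34): {r=34}
  after event 2 (t=10: INC p by 11): {p=11, r=34}

Answer: {p=11, r=34}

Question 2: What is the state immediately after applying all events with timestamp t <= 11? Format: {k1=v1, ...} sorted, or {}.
Apply events with t <= 11 (2 events):
  after event 1 (t=5: SET r = 34): {r=34}
  after event 2 (t=10: INC p by 11): {p=11, r=34}

Answer: {p=11, r=34}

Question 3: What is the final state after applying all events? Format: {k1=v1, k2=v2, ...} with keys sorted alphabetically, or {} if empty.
  after event 1 (t=5: SET r = 34): {r=34}
  after event 2 (t=10: INC p by 11): {p=11, r=34}
  after event 3 (t=13: INC p by 8): {p=19, r=34}
  after event 4 (t=17: DEC p by 1): {p=18, r=34}
  after event 5 (t=23: SET q = 13): {p=18, q=13, r=34}
  after event 6 (t=25: INC p by 13): {p=31, q=13, r=34}

Answer: {p=31, q=13, r=34}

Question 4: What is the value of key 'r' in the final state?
Track key 'r' through all 6 events:
  event 1 (t=5: SET r = 34): r (absent) -> 34
  event 2 (t=10: INC p by 11): r unchanged
  event 3 (t=13: INC p by 8): r unchanged
  event 4 (t=17: DEC p by 1): r unchanged
  event 5 (t=23: SET q = 13): r unchanged
  event 6 (t=25: INC p by 13): r unchanged
Final: r = 34

Answer: 34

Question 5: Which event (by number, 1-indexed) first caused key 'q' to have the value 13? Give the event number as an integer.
Answer: 5

Derivation:
Looking for first event where q becomes 13:
  event 5: q (absent) -> 13  <-- first match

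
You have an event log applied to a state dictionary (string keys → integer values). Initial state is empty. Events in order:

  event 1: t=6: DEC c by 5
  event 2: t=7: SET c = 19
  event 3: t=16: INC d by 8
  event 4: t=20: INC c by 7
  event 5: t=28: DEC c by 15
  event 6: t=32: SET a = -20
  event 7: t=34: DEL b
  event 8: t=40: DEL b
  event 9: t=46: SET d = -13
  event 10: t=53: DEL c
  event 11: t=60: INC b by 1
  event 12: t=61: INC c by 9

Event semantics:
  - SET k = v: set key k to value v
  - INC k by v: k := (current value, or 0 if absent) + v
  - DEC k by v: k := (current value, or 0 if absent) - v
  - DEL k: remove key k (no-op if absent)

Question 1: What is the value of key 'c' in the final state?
Answer: 9

Derivation:
Track key 'c' through all 12 events:
  event 1 (t=6: DEC c by 5): c (absent) -> -5
  event 2 (t=7: SET c = 19): c -5 -> 19
  event 3 (t=16: INC d by 8): c unchanged
  event 4 (t=20: INC c by 7): c 19 -> 26
  event 5 (t=28: DEC c by 15): c 26 -> 11
  event 6 (t=32: SET a = -20): c unchanged
  event 7 (t=34: DEL b): c unchanged
  event 8 (t=40: DEL b): c unchanged
  event 9 (t=46: SET d = -13): c unchanged
  event 10 (t=53: DEL c): c 11 -> (absent)
  event 11 (t=60: INC b by 1): c unchanged
  event 12 (t=61: INC c by 9): c (absent) -> 9
Final: c = 9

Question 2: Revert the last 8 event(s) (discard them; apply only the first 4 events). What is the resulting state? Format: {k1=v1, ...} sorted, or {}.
Keep first 4 events (discard last 8):
  after event 1 (t=6: DEC c by 5): {c=-5}
  after event 2 (t=7: SET c = 19): {c=19}
  after event 3 (t=16: INC d by 8): {c=19, d=8}
  after event 4 (t=20: INC c by 7): {c=26, d=8}

Answer: {c=26, d=8}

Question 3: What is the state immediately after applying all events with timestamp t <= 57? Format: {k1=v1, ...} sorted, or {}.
Answer: {a=-20, d=-13}

Derivation:
Apply events with t <= 57 (10 events):
  after event 1 (t=6: DEC c by 5): {c=-5}
  after event 2 (t=7: SET c = 19): {c=19}
  after event 3 (t=16: INC d by 8): {c=19, d=8}
  after event 4 (t=20: INC c by 7): {c=26, d=8}
  after event 5 (t=28: DEC c by 15): {c=11, d=8}
  after event 6 (t=32: SET a = -20): {a=-20, c=11, d=8}
  after event 7 (t=34: DEL b): {a=-20, c=11, d=8}
  after event 8 (t=40: DEL b): {a=-20, c=11, d=8}
  after event 9 (t=46: SET d = -13): {a=-20, c=11, d=-13}
  after event 10 (t=53: DEL c): {a=-20, d=-13}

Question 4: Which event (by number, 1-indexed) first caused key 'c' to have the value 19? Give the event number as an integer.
Looking for first event where c becomes 19:
  event 1: c = -5
  event 2: c -5 -> 19  <-- first match

Answer: 2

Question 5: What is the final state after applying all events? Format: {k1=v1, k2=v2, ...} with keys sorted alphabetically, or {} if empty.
  after event 1 (t=6: DEC c by 5): {c=-5}
  after event 2 (t=7: SET c = 19): {c=19}
  after event 3 (t=16: INC d by 8): {c=19, d=8}
  after event 4 (t=20: INC c by 7): {c=26, d=8}
  after event 5 (t=28: DEC c by 15): {c=11, d=8}
  after event 6 (t=32: SET a = -20): {a=-20, c=11, d=8}
  after event 7 (t=34: DEL b): {a=-20, c=11, d=8}
  after event 8 (t=40: DEL b): {a=-20, c=11, d=8}
  after event 9 (t=46: SET d = -13): {a=-20, c=11, d=-13}
  after event 10 (t=53: DEL c): {a=-20, d=-13}
  after event 11 (t=60: INC b by 1): {a=-20, b=1, d=-13}
  after event 12 (t=61: INC c by 9): {a=-20, b=1, c=9, d=-13}

Answer: {a=-20, b=1, c=9, d=-13}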